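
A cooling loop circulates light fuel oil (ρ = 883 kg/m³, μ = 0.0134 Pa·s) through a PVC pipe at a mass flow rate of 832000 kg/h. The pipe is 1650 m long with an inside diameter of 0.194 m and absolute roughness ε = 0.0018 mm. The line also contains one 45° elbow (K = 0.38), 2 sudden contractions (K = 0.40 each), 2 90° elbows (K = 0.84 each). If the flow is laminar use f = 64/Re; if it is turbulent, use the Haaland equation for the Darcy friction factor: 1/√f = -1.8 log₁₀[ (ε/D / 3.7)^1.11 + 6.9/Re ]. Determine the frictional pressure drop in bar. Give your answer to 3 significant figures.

ṁ = 832000 kg/h = 832000/3600 = 231.1 kg/s.
A = πD²/4 = π(0.194)²/4 = 0.02956 m²; mean velocity V = ṁ/(ρA) = 231.1/(883 · 0.02956) = 8.855 m/s.
Reynolds number Re = ρVD/μ = 883 · 8.855 · 0.194 / 0.0134 = 1.132e+05.
Re > 4000 → turbulent. Relative roughness ε/D = 1.8e-06/0.194 = 9.28e-06. Haaland: 1/√f = -1.8 log₁₀[(9.28e-06/3.7)^1.11 + 6.9/1.132e+05] = -1.8 log₁₀[6.07e-07 + 6.1e-05] = 7.579, so f = 0.01741.
Total minor-loss coefficient ΣK = 1·0.38 + 2·0.4 + 2·0.84 = 2.86.
ΔP = [f·L/D + ΣK]·(ρV²/2) = [0.01741·1650/0.194 + 2.86]·(883·8.855²/2) = [148.1 + 2.86]·3.461e+04 = 5.224e+06 Pa.
ΔP = 5.224e+06 Pa = 52.2 bar.

ΔP ≈ 52.2 bar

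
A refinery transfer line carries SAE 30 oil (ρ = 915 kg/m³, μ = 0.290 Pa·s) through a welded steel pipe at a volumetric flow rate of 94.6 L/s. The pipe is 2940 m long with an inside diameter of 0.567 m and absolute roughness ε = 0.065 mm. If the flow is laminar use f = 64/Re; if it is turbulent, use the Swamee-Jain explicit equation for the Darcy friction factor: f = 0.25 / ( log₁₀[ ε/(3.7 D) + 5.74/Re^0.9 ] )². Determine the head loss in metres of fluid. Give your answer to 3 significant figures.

h_f ≈ 3.54 m

Q = 94.6 L/s = 94.6/1000 = 0.0946 m³/s.
Cross-sectional area A = πD²/4 = π(0.567)²/4 = 0.2525 m²; mean velocity V = Q/A = 0.0946/0.2525 = 0.3747 m/s.
Reynolds number Re = ρVD/μ = 915 · 0.3747 · 0.567 / 0.29 = 670.3.
Re < 2300 → laminar flow, so f = 64/Re = 64/670.3 = 0.09549 (the turbulent correlation is not needed).
Darcy-Weisbach: ΔP = f(L/D)(ρV²/2) = 0.09549·(2940/0.567)·(915·0.3747²/2) = 0.09549·5185·64.22 = 3.18e+04 Pa.
Head loss h_f = ΔP/(ρg) = 3.18e+04/(915·9.81) = 3.54 m.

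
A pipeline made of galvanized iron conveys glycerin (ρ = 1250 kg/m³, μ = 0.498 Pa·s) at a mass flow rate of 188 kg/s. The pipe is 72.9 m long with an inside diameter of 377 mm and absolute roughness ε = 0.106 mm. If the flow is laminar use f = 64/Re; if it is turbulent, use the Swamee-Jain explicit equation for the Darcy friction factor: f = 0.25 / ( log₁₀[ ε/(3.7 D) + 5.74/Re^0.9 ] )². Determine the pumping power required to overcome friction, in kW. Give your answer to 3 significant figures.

P ≈ 1.66 kW

A = πD²/4 = π(0.377)²/4 = 0.1116 m²; mean velocity V = ṁ/(ρA) = 188/(1250 · 0.1116) = 1.347 m/s.
Reynolds number Re = ρVD/μ = 1250 · 1.347 · 0.377 / 0.498 = 1275.
Re < 2300 → laminar flow, so f = 64/Re = 64/1275 = 0.0502 (the turbulent correlation is not needed).
Darcy-Weisbach: ΔP = f(L/D)(ρV²/2) = 0.0502·(72.9/0.377)·(1250·1.347²/2) = 0.0502·193.4·1135 = 1.101e+04 Pa.
Q = ṁ/ρ = 188/1250 = 0.1504 m³/s.
Pumping power P = QΔP = 0.1504·1.101e+04 = 1656 W = 1.66 kW.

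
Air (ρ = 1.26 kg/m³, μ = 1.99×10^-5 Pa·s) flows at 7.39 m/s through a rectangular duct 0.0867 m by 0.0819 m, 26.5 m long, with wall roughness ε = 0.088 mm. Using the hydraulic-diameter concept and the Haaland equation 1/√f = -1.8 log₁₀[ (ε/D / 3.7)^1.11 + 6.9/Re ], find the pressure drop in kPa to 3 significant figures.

Hydraulic diameter D_h = 4A/P = 4·(0.0867·0.0819)/(2·(0.0867+0.0819)) = 0.0284/0.3372 = 0.08423 m.
Re = ρVD_h/μ = 1.26·7.39·0.08423/1.99e-05 = 3.941e+04.
ε/D_h = 8.8e-05/0.08423 = 0.00104; Haaland gives 1/√f = -1.8 log₁₀[0.000115+0.000175] = 6.368, so f = 0.02466.
ΔP = f(L/D_h)(ρV²/2) = 0.02466·26.5/0.08423·34.41 = 267 Pa.
ΔP = 0.267 kPa.

ΔP ≈ 0.267 kPa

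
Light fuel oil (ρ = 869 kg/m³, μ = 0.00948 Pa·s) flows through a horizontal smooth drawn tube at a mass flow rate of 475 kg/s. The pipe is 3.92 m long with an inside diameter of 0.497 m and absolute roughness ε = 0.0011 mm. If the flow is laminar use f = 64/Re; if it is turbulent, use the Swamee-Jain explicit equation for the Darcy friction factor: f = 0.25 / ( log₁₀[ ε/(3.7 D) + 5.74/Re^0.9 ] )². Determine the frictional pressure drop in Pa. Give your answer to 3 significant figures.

A = πD²/4 = π(0.497)²/4 = 0.194 m²; mean velocity V = ṁ/(ρA) = 475/(869 · 0.194) = 2.818 m/s.
Reynolds number Re = ρVD/μ = 869 · 2.818 · 0.497 / 0.00948 = 1.284e+05.
Re > 4000 → turbulent. Relative roughness ε/D = 1.1e-06/0.497 = 2.21e-06. Swamee-Jain: f = 0.25/(log₁₀[2.21e-06/3.7 + 5.74/1.284e+05^0.9])² = 0.25/(log₁₀[5.98e-07 + 0.000145])² = 0.25/(-3.837)² = 0.01698.
Darcy-Weisbach: ΔP = f(L/D)(ρV²/2) = 0.01698·(3.92/0.497)·(869·2.818²/2) = 0.01698·7.887·3449 = 462 Pa.

ΔP ≈ 462 Pa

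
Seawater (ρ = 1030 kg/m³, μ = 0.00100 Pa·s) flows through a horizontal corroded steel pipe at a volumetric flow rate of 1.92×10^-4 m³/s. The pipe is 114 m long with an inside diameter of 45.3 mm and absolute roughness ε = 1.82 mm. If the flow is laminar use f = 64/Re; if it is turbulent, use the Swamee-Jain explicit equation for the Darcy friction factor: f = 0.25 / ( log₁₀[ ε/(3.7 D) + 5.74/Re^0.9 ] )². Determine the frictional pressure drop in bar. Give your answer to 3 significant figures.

ΔP ≈ 0.0131 bar

Cross-sectional area A = πD²/4 = π(0.0453)²/4 = 0.001612 m²; mean velocity V = Q/A = 0.000192/0.001612 = 0.1191 m/s.
Reynolds number Re = ρVD/μ = 1030 · 0.1191 · 0.0453 / 0.001 = 5558.
Re > 4000 → turbulent. Relative roughness ε/D = 0.00182/0.0453 = 0.0402. Swamee-Jain: f = 0.25/(log₁₀[0.0402/3.7 + 5.74/5558^0.9])² = 0.25/(log₁₀[0.0109 + 0.00245])² = 0.25/(-1.876)² = 0.07104.
Darcy-Weisbach: ΔP = f(L/D)(ρV²/2) = 0.07104·(114/0.0453)·(1030·0.1191²/2) = 0.07104·2517·7.309 = 1307 Pa.
ΔP = 1307 Pa = 0.0131 bar.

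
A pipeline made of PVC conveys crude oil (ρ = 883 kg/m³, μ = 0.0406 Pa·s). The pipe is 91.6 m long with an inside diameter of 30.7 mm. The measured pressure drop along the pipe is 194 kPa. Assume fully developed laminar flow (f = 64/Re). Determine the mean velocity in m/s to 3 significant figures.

For laminar flow, f = 64/Re with Re = ρVD/μ, so Darcy-Weisbach reduces to ΔP = 32μLV/D². Solving for V: V = ΔP·D²/(32μL) = 1.94e+05·(0.0307)²/(32·0.0406·91.6) = 1.536 m/s.
Check: Re = ρVD/μ = 883·1.536·0.0307/0.0406 = 1026 < 2300, so the laminar assumption holds.

V ≈ 1.54 m/s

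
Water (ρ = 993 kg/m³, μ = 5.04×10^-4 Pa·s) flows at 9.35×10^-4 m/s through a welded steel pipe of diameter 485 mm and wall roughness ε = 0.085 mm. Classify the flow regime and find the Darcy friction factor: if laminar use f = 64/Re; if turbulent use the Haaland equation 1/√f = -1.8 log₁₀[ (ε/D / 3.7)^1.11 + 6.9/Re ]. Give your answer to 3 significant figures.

f ≈ 0.0716

Re = ρVD/μ = 993·0.000935·0.485/0.000504 = 893.5.
Re < 2300 → laminar, so f = 64/Re = 0.07163 (roughness is irrelevant in laminar flow).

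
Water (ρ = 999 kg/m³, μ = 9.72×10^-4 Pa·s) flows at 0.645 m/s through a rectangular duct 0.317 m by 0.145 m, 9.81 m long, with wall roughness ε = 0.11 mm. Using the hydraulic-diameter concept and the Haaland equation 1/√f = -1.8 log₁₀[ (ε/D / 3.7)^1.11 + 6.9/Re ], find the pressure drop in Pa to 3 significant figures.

Hydraulic diameter D_h = 4A/P = 4·(0.317·0.145)/(2·(0.317+0.145)) = 0.1839/0.924 = 0.199 m.
Re = ρVD_h/μ = 999·0.645·0.199/0.000972 = 1.319e+05.
ε/D_h = 0.00011/0.199 = 0.000553; Haaland gives 1/√f = -1.8 log₁₀[5.67e-05+5.23e-05] = 7.133, so f = 0.01966.
ΔP = f(L/D_h)(ρV²/2) = 0.01966·9.81/0.199·207.8 = 201.4 Pa.

ΔP ≈ 201 Pa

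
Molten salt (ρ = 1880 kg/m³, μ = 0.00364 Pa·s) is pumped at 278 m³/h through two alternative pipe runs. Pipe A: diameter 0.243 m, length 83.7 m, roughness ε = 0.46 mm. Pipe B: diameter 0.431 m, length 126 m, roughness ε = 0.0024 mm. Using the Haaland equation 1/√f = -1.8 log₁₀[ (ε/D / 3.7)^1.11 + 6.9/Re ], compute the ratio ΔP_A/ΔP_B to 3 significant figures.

ΔP_A/ΔP_B ≈ 16.2

Pipe A: V = Q/A = 0.07722/0.04638 = 1.665 m/s; Re = 2.09e+05; ε/D = 0.00189; Haaland → f = 0.02391; ΔP_A = f(L/D)(ρV²/2) = 2.146e+04 Pa.
Pipe B: V = Q/A = 0.07722/0.1459 = 0.5293 m/s; Re = 1.178e+05; ε/D = 5.57e-06; Haaland → f = 0.01725; ΔP_B = f(L/D)(ρV²/2) = 1328 Pa.
ΔP_A/ΔP_B = 2.146e+04/1328 = 16.2.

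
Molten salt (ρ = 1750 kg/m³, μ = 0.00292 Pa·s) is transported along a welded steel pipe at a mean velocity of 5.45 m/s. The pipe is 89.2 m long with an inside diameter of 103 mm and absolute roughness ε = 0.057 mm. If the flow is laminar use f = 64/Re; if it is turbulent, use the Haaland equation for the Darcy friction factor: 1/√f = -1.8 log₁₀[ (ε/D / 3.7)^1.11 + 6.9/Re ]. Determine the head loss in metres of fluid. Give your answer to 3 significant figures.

Reynolds number Re = ρVD/μ = 1750 · 5.45 · 0.103 / 0.00292 = 3.364e+05.
Re > 4000 → turbulent. Relative roughness ε/D = 5.7e-05/0.103 = 0.000553. Haaland: 1/√f = -1.8 log₁₀[(0.000553/3.7)^1.11 + 6.9/3.364e+05] = -1.8 log₁₀[5.68e-05 + 2.05e-05] = 7.402, so f = 0.01825.
Darcy-Weisbach: ΔP = f(L/D)(ρV²/2) = 0.01825·(89.2/0.103)·(1750·5.45²/2) = 0.01825·866·2.599e+04 = 4.109e+05 Pa.
Head loss h_f = ΔP/(ρg) = 4.109e+05/(1750·9.81) = 23.9 m.

h_f ≈ 23.9 m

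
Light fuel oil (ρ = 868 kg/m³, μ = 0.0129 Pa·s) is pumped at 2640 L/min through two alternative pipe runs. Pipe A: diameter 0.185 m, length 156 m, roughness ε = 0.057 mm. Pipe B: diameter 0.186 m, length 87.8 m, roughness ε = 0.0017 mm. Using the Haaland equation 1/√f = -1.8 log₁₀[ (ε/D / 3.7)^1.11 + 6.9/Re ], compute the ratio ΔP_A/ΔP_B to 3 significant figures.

Pipe A: V = Q/A = 0.044/0.02688 = 1.637 m/s; Re = 2.038e+04; ε/D = 0.000308; Haaland → f = 0.02618; ΔP_A = f(L/D)(ρV²/2) = 2.567e+04 Pa.
Pipe B: V = Q/A = 0.044/0.02717 = 1.619 m/s; Re = 2.027e+04; ε/D = 9.14e-06; Haaland → f = 0.02567; ΔP_B = f(L/D)(ρV²/2) = 1.379e+04 Pa.
ΔP_A/ΔP_B = 2.567e+04/1.379e+04 = 1.86.

ΔP_A/ΔP_B ≈ 1.86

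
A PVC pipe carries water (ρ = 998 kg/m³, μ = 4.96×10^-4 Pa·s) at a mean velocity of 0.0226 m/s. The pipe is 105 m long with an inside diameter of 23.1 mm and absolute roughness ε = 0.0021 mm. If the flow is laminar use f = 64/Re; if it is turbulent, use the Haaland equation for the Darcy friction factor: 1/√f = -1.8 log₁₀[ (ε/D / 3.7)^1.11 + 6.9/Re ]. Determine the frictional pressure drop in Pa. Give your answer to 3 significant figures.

Reynolds number Re = ρVD/μ = 998 · 0.0226 · 0.0231 / 0.000496 = 1050.
Re < 2300 → laminar flow, so f = 64/Re = 64/1050 = 0.06093 (the turbulent correlation is not needed).
Darcy-Weisbach: ΔP = f(L/D)(ρV²/2) = 0.06093·(105/0.0231)·(998·0.0226²/2) = 0.06093·4545·0.2549 = 70.58 Pa.

ΔP ≈ 70.6 Pa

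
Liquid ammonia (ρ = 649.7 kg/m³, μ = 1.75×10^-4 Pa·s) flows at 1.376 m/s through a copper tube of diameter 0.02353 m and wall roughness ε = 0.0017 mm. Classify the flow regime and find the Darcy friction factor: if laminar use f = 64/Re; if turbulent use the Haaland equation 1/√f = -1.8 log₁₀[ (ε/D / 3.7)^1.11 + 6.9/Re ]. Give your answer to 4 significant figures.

Re = ρVD/μ = 649.7·1.376·0.02353/0.000175 = 1.202e+05.
Re > 4000 → turbulent. ε/D = 1.7e-06/0.02353 = 7.22e-05; Haaland: 1/√f = -1.8 log₁₀[5.92e-06 + 5.74e-05] = 7.557, so f = 0.01751.

f ≈ 0.01751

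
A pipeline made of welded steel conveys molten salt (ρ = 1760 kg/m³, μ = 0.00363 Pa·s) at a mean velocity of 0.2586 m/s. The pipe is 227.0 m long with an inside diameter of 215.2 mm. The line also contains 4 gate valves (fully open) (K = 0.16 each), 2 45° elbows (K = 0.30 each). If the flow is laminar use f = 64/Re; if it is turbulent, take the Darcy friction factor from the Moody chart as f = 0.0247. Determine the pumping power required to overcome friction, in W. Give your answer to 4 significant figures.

P ≈ 15.11 W

Reynolds number Re = ρVD/μ = 1760 · 0.2586 · 0.2152 / 0.00363 = 2.698e+04.
Re > 4000 → turbulent; use the Moody-chart value f = 0.0247.
Total minor-loss coefficient ΣK = 4·0.16 + 2·0.3 = 1.24.
ΔP = [f·L/D + ΣK]·(ρV²/2) = [0.0247·227/0.2152 + 1.24]·(1760·0.2586²/2) = [26.05 + 1.24]·58.85 = 1606 Pa.
Q = V·A = 0.2586·0.03637 = 0.009406 m³/s.
Pumping power P = QΔP = 0.009406·1606 = 15.108 W = 15.11 W.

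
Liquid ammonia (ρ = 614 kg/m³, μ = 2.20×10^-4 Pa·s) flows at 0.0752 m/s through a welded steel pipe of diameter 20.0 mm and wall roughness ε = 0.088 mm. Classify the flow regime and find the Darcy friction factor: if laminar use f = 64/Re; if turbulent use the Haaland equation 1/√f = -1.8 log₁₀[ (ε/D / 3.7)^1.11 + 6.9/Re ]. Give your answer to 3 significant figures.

f ≈ 0.0438

Re = ρVD/μ = 614·0.0752·0.02/0.00022 = 4198.
Re > 4000 → turbulent. ε/D = 8.8e-05/0.02 = 0.0044; Haaland: 1/√f = -1.8 log₁₀[0.000567 + 0.00164] = 4.78, so f = 0.04377.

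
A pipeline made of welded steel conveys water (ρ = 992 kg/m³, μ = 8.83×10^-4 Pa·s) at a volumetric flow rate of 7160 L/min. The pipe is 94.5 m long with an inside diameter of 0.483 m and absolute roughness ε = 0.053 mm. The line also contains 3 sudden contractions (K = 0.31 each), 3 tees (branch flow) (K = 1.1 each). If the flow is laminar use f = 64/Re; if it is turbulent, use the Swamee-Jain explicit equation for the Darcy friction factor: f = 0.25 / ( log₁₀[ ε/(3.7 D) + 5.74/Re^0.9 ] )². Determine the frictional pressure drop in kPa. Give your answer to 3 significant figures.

ΔP ≈ 1.52 kPa

Q = 7160 L/min = 7160/60000 = 0.1193 m³/s.
Cross-sectional area A = πD²/4 = π(0.483)²/4 = 0.1832 m²; mean velocity V = Q/A = 0.1193/0.1832 = 0.6513 m/s.
Reynolds number Re = ρVD/μ = 992 · 0.6513 · 0.483 / 0.000883 = 3.534e+05.
Re > 4000 → turbulent. Relative roughness ε/D = 5.3e-05/0.483 = 0.00011. Swamee-Jain: f = 0.25/(log₁₀[0.00011/3.7 + 5.74/3.534e+05^0.9])² = 0.25/(log₁₀[2.97e-05 + 5.83e-05])² = 0.25/(-4.056)² = 0.0152.
Total minor-loss coefficient ΣK = 3·0.31 + 3·1.1 = 4.23.
ΔP = [f·L/D + ΣK]·(ρV²/2) = [0.0152·94.5/0.483 + 4.23]·(992·0.6513²/2) = [2.973 + 4.23]·210.4 = 1516 Pa.
ΔP = 1516 Pa = 1.52 kPa.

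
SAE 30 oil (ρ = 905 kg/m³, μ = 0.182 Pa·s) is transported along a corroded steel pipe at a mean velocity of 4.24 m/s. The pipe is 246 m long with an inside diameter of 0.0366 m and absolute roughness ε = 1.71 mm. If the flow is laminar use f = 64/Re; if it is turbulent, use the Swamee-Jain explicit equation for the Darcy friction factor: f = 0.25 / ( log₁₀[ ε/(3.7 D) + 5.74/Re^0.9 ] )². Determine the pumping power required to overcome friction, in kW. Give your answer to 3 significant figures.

P ≈ 20.2 kW

Reynolds number Re = ρVD/μ = 905 · 4.24 · 0.0366 / 0.182 = 771.7.
Re < 2300 → laminar flow, so f = 64/Re = 64/771.7 = 0.08294 (the turbulent correlation is not needed).
Darcy-Weisbach: ΔP = f(L/D)(ρV²/2) = 0.08294·(246/0.0366)·(905·4.24²/2) = 0.08294·6721·8135 = 4.535e+06 Pa.
Q = V·A = 4.24·0.001052 = 0.004461 m³/s.
Pumping power P = QΔP = 0.004461·4.535e+06 = 20230 W = 20.2 kW.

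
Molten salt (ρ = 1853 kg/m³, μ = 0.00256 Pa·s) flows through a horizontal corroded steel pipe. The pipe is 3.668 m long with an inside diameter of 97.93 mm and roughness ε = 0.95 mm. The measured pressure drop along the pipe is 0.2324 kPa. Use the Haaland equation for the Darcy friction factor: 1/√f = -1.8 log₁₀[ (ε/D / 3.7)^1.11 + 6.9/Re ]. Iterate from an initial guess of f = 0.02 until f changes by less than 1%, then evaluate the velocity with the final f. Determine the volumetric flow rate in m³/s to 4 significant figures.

Q ≈ 0.003102 m³/s

Rearranging Darcy-Weisbach: V = √(2·ΔP·D/(f·L·ρ)). With ε/D = 0.00095/0.09793 = 0.0097, iterate starting from f = 0.02:
  f = 0.02 → V = √(2·232.4·0.09793/(0.02·3.668·1853)) = 0.5787 m/s; Re = ρVD/μ = 4.102e+04; f → 0.03895
  f = 0.03895 → V = 0.4146 m/s; Re = 2.939e+04; f → 0.03947
  f = 0.03947 → V = 0.4119 m/s; Re = 2.92e+04; f → 0.03948
Converged (Δf/f < 1%). With the final f = 0.03948: V = √(2·232.4·0.09793/(0.03948·3.668·1853)) = 0.4118 m/s.
Q = V·A = 0.4118·(π/4·0.09793²) = 0.003102 m³/s = 0.003102 m³/s.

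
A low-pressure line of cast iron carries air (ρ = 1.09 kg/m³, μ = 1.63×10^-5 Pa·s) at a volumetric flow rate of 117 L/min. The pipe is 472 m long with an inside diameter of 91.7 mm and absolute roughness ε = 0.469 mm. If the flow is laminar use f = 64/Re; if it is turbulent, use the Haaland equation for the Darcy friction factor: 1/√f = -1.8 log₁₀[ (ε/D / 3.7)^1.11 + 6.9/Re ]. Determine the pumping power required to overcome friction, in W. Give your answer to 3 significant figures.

Q = 117 L/min = 117/60000 = 0.00195 m³/s.
Cross-sectional area A = πD²/4 = π(0.0917)²/4 = 0.006604 m²; mean velocity V = Q/A = 0.00195/0.006604 = 0.2953 m/s.
Reynolds number Re = ρVD/μ = 1.09 · 0.2953 · 0.0917 / 1.63e-05 = 1811.
Re < 2300 → laminar flow, so f = 64/Re = 64/1811 = 0.03535 (the turbulent correlation is not needed).
Darcy-Weisbach: ΔP = f(L/D)(ρV²/2) = 0.03535·(472/0.0917)·(1.09·0.2953²/2) = 0.03535·5147·0.04751 = 8.645 Pa.
Pumping power P = QΔP = 0.00195·8.645 = 0.01686 W = 0.0169 W.

P ≈ 0.0169 W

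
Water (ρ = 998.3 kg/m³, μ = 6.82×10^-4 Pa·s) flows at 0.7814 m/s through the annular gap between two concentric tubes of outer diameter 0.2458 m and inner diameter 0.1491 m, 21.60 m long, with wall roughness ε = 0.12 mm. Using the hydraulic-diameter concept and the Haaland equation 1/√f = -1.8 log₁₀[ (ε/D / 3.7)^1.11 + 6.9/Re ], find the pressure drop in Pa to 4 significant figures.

ΔP ≈ 1538 Pa

Hydraulic diameter D_h = 4A/P = D_o - D_i = 0.2458 - 0.1491 = 0.0967 m.
Re = ρVD_h/μ = 998.3·0.7814·0.0967/0.000682 = 1.106e+05.
ε/D_h = 0.00012/0.0967 = 0.00124; Haaland gives 1/√f = -1.8 log₁₀[0.000139+6.24e-05] = 6.652, so f = 0.0226.
ΔP = f(L/D_h)(ρV²/2) = 0.0226·21.6/0.0967·304.8 = 1538 Pa.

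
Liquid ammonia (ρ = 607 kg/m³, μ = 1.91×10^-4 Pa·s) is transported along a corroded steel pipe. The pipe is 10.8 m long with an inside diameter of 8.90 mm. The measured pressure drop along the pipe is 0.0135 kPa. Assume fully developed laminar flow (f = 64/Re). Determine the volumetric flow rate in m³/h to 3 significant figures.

Q ≈ 0.00363 m³/h

For laminar flow, f = 64/Re with Re = ρVD/μ, so Darcy-Weisbach reduces to ΔP = 32μLV/D². Solving for V: V = ΔP·D²/(32μL) = 13.5·(0.0089)²/(32·0.000191·10.8) = 0.0162 m/s.
Check: Re = ρVD/μ = 607·0.0162·0.0089/0.000191 = 458.2 < 2300, so the laminar assumption holds.
Q = V·A = 0.0162·(π/4·0.0089²) = 1.008e-06 m³/s = 0.00363 m³/h.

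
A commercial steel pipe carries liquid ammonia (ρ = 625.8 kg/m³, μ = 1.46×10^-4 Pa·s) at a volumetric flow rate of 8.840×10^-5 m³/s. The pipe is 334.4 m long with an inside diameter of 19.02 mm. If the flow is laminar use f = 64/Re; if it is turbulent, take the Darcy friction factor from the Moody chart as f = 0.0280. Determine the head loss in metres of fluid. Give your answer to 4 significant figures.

Cross-sectional area A = πD²/4 = π(0.01902)²/4 = 0.0002841 m²; mean velocity V = Q/A = 8.84e-05/0.0002841 = 0.3111 m/s.
Reynolds number Re = ρVD/μ = 625.8 · 0.3111 · 0.01902 / 0.000146 = 2.536e+04.
Re > 4000 → turbulent; use the Moody-chart value f = 0.0280.
Darcy-Weisbach: ΔP = f(L/D)(ρV²/2) = 0.028·(334.4/0.01902)·(625.8·0.3111²/2) = 0.028·1.758e+04·30.29 = 1.491e+04 Pa.
Head loss h_f = ΔP/(ρg) = 1.491e+04/(625.8·9.81) = 2.429 m.

h_f ≈ 2.429 m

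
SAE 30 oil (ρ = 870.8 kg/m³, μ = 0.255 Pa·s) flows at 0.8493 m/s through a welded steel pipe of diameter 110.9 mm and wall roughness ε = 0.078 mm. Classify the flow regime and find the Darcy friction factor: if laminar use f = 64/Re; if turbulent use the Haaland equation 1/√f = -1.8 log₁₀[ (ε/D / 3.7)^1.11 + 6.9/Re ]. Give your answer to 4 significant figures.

Re = ρVD/μ = 870.8·0.8493·0.1109/0.255 = 321.6.
Re < 2300 → laminar, so f = 64/Re = 0.199 (roughness is irrelevant in laminar flow).

f ≈ 0.1990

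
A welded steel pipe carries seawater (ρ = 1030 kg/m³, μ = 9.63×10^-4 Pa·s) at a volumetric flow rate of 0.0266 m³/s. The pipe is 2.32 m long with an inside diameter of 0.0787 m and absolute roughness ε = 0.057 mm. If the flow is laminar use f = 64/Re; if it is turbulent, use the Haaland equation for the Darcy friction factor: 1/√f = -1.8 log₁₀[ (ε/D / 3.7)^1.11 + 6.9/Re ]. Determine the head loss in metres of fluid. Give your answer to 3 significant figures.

Cross-sectional area A = πD²/4 = π(0.0787)²/4 = 0.004865 m²; mean velocity V = Q/A = 0.0266/0.004865 = 5.468 m/s.
Reynolds number Re = ρVD/μ = 1030 · 5.468 · 0.0787 / 0.000963 = 4.603e+05.
Re > 4000 → turbulent. Relative roughness ε/D = 5.7e-05/0.0787 = 0.000724. Haaland: 1/√f = -1.8 log₁₀[(0.000724/3.7)^1.11 + 6.9/4.603e+05] = -1.8 log₁₀[7.65e-05 + 1.5e-05] = 7.269, so f = 0.01892.
Darcy-Weisbach: ΔP = f(L/D)(ρV²/2) = 0.01892·(2.32/0.0787)·(1030·5.468²/2) = 0.01892·29.48·1.54e+04 = 8590 Pa.
Head loss h_f = ΔP/(ρg) = 8590/(1030·9.81) = 0.850 m.

h_f ≈ 0.850 m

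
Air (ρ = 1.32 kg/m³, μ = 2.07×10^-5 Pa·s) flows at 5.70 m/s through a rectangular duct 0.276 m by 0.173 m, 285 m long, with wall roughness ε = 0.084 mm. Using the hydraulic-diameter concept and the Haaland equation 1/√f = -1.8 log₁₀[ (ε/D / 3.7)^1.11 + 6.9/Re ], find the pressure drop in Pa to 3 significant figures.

ΔP ≈ 586 Pa

Hydraulic diameter D_h = 4A/P = 4·(0.276·0.173)/(2·(0.276+0.173)) = 0.191/0.898 = 0.2127 m.
Re = ρVD_h/μ = 1.32·5.7·0.2127/2.07e-05 = 7.731e+04.
ε/D_h = 8.4e-05/0.2127 = 0.000395; Haaland gives 1/√f = -1.8 log₁₀[3.9e-05+8.93e-05] = 7.005, so f = 0.02038.
ΔP = f(L/D_h)(ρV²/2) = 0.02038·285/0.2127·21.44 = 585.5 Pa.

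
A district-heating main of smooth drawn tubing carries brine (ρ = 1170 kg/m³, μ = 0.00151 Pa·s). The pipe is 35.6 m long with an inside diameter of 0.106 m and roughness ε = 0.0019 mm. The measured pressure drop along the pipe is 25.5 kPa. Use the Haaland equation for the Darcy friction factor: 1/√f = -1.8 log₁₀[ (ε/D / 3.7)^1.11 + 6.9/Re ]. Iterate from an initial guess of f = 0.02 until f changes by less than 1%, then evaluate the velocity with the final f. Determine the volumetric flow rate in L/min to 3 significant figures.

Rearranging Darcy-Weisbach: V = √(2·ΔP·D/(f·L·ρ)). With ε/D = 1.9e-06/0.106 = 1.79e-05, iterate starting from f = 0.02:
  f = 0.02 → V = √(2·2.55e+04·0.106/(0.02·35.6·1170)) = 2.547 m/s; Re = ρVD/μ = 2.092e+05; f → 0.01548
  f = 0.01548 → V = 2.896 m/s; Re = 2.378e+05; f → 0.01511
  f = 0.01511 → V = 2.93 m/s; Re = 2.407e+05; f → 0.01508
Converged (Δf/f < 1%). With the final f = 0.01508: V = √(2·2.55e+04·0.106/(0.01508·35.6·1170)) = 2.934 m/s.
Q = V·A = 2.934·(π/4·0.106²) = 0.02589 m³/s = 1550 L/min.

Q ≈ 1550 L/min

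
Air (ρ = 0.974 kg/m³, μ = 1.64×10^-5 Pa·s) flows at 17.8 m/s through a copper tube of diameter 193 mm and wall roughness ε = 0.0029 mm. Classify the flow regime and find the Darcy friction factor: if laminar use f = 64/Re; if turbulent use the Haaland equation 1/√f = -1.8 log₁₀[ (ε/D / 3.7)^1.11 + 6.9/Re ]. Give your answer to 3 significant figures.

f ≈ 0.0155

Re = ρVD/μ = 0.974·17.8·0.193/1.64e-05 = 2.04e+05.
Re > 4000 → turbulent. ε/D = 2.9e-06/0.193 = 1.5e-05; Haaland: 1/√f = -1.8 log₁₀[1.04e-06 + 3.38e-05] = 8.024, so f = 0.01553.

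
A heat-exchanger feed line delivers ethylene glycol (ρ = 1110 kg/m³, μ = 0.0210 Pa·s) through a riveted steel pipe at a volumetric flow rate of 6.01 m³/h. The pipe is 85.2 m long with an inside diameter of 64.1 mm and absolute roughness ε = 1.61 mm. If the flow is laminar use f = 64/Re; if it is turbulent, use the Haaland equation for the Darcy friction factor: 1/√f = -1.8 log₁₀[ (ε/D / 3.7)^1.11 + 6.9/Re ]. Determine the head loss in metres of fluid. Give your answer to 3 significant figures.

Q = 6.01 m³/h = 6.01/3600 = 0.001669 m³/s.
Cross-sectional area A = πD²/4 = π(0.0641)²/4 = 0.003227 m²; mean velocity V = Q/A = 0.001669/0.003227 = 0.5173 m/s.
Reynolds number Re = ρVD/μ = 1110 · 0.5173 · 0.0641 / 0.021 = 1753.
Re < 2300 → laminar flow, so f = 64/Re = 64/1753 = 0.03651 (the turbulent correlation is not needed).
Darcy-Weisbach: ΔP = f(L/D)(ρV²/2) = 0.03651·(85.2/0.0641)·(1110·0.5173²/2) = 0.03651·1329·148.5 = 7209 Pa.
Head loss h_f = ΔP/(ρg) = 7209/(1110·9.81) = 0.662 m.

h_f ≈ 0.662 m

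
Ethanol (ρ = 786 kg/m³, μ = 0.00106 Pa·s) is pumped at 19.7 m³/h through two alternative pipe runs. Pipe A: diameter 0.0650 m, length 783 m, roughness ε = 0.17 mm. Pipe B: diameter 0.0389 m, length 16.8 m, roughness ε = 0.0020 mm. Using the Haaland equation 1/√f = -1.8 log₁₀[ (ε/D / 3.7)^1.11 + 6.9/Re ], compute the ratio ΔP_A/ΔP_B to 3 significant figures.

Pipe A: V = Q/A = 0.005472/0.003318 = 1.649 m/s; Re = 7.948e+04; ε/D = 0.00262; Haaland → f = 0.02682; ΔP_A = f(L/D)(ρV²/2) = 3.453e+05 Pa.
Pipe B: V = Q/A = 0.005472/0.001188 = 4.604 m/s; Re = 1.328e+05; ε/D = 5.14e-05; Haaland → f = 0.01707; ΔP_B = f(L/D)(ρV²/2) = 6.144e+04 Pa.
ΔP_A/ΔP_B = 3.453e+05/6.144e+04 = 5.62.

ΔP_A/ΔP_B ≈ 5.62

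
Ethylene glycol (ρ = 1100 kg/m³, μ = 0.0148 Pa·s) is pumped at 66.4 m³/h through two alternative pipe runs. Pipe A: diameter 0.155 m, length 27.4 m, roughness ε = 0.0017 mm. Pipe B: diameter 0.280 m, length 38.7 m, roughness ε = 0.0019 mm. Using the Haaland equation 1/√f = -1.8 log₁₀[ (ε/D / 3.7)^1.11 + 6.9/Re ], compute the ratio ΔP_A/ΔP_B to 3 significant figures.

Pipe A: V = Q/A = 0.01844/0.01887 = 0.9775 m/s; Re = 1.126e+04; ε/D = 1.1e-05; Haaland → f = 0.02991; ΔP_A = f(L/D)(ρV²/2) = 2779 Pa.
Pipe B: V = Q/A = 0.01844/0.06158 = 0.2995 m/s; Re = 6234; ε/D = 6.79e-06; Haaland → f = 0.03533; ΔP_B = f(L/D)(ρV²/2) = 241 Pa.
ΔP_A/ΔP_B = 2779/241 = 11.5.

ΔP_A/ΔP_B ≈ 11.5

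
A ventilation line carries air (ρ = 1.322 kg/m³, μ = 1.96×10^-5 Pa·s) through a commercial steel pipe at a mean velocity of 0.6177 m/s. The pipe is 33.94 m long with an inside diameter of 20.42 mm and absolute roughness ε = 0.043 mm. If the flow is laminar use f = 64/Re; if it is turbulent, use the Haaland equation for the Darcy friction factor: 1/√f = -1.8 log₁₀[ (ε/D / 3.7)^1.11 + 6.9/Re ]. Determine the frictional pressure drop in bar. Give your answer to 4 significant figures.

ΔP ≈ 3.153×10^-4 bar

Reynolds number Re = ρVD/μ = 1.322 · 0.6177 · 0.02042 / 1.96e-05 = 850.8.
Re < 2300 → laminar flow, so f = 64/Re = 64/850.8 = 0.07523 (the turbulent correlation is not needed).
Darcy-Weisbach: ΔP = f(L/D)(ρV²/2) = 0.07523·(33.94/0.02042)·(1.322·0.6177²/2) = 0.07523·1662·0.2522 = 31.53 Pa.
ΔP = 31.53 Pa = 3.153×10^-4 bar.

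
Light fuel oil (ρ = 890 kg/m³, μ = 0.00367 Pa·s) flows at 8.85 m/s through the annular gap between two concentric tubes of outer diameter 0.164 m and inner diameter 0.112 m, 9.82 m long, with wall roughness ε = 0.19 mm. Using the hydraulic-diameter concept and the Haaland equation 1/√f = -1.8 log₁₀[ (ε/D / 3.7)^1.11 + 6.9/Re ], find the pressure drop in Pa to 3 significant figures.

Hydraulic diameter D_h = 4A/P = D_o - D_i = 0.164 - 0.112 = 0.052 m.
Re = ρVD_h/μ = 890·8.85·0.052/0.00367 = 1.116e+05.
ε/D_h = 0.00019/0.052 = 0.00365; Haaland gives 1/√f = -1.8 log₁₀[0.000461+6.18e-05] = 5.907, so f = 0.02866.
ΔP = f(L/D_h)(ρV²/2) = 0.02866·9.82/0.052·3.485e+04 = 1.887e+05 Pa.

ΔP ≈ 189000 Pa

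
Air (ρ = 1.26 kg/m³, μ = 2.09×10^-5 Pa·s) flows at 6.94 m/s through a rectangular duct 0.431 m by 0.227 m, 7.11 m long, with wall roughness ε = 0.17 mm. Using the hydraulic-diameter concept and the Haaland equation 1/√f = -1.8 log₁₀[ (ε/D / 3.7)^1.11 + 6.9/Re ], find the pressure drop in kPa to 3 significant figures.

ΔP ≈ 0.0144 kPa

Hydraulic diameter D_h = 4A/P = 4·(0.431·0.227)/(2·(0.431+0.227)) = 0.3913/1.316 = 0.2974 m.
Re = ρVD_h/μ = 1.26·6.94·0.2974/2.09e-05 = 1.244e+05.
ε/D_h = 0.00017/0.2974 = 0.000572; Haaland gives 1/√f = -1.8 log₁₀[5.88e-05+5.55e-05] = 7.095, so f = 0.01986.
ΔP = f(L/D_h)(ρV²/2) = 0.01986·7.11/0.2974·30.34 = 14.41 Pa.
ΔP = 0.0144 kPa.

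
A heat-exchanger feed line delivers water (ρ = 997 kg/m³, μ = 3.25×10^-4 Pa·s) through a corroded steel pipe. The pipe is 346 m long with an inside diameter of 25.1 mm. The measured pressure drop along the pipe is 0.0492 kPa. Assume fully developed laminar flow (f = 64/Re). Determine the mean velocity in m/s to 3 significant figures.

V ≈ 0.00861 m/s

For laminar flow, f = 64/Re with Re = ρVD/μ, so Darcy-Weisbach reduces to ΔP = 32μLV/D². Solving for V: V = ΔP·D²/(32μL) = 49.2·(0.0251)²/(32·0.000325·346) = 0.008614 m/s.
Check: Re = ρVD/μ = 997·0.008614·0.0251/0.000325 = 663.3 < 2300, so the laminar assumption holds.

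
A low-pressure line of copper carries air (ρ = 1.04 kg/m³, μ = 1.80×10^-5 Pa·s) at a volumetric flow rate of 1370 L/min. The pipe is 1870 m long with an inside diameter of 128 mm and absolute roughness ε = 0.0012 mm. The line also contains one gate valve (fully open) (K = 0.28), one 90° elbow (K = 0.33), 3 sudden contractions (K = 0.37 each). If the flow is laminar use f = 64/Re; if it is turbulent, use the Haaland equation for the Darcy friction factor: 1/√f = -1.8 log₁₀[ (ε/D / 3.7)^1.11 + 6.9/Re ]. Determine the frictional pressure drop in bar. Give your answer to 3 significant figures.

Q = 1370 L/min = 1370/60000 = 0.02283 m³/s.
Cross-sectional area A = πD²/4 = π(0.128)²/4 = 0.01287 m²; mean velocity V = Q/A = 0.02283/0.01287 = 1.774 m/s.
Reynolds number Re = ρVD/μ = 1.04 · 1.774 · 0.128 / 1.8e-05 = 1.312e+04.
Re > 4000 → turbulent. Relative roughness ε/D = 1.2e-06/0.128 = 9.37e-06. Haaland: 1/√f = -1.8 log₁₀[(9.37e-06/3.7)^1.11 + 6.9/1.312e+04] = -1.8 log₁₀[6.14e-07 + 0.000526] = 5.902, so f = 0.02871.
Total minor-loss coefficient ΣK = 1·0.28 + 1·0.33 + 3·0.37 = 1.72.
ΔP = [f·L/D + ΣK]·(ρV²/2) = [0.02871·1870/0.128 + 1.72]·(1.04·1.774²/2) = [419.5 + 1.72]·1.637 = 689.6 Pa.
ΔP = 689.6 Pa = 0.00690 bar.

ΔP ≈ 0.00690 bar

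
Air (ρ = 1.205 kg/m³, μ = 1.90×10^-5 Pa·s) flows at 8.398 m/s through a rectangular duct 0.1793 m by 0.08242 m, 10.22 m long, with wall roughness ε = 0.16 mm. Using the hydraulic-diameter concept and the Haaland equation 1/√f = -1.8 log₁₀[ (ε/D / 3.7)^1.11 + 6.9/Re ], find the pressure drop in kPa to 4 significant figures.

Hydraulic diameter D_h = 4A/P = 4·(0.1793·0.08242)/(2·(0.1793+0.08242)) = 0.05911/0.5234 = 0.1129 m.
Re = ρVD_h/μ = 1.205·8.398·0.1129/1.9e-05 = 6.015e+04.
ε/D_h = 0.00016/0.1129 = 0.00142; Haaland gives 1/√f = -1.8 log₁₀[0.000161+0.000115] = 6.407, so f = 0.02436.
ΔP = f(L/D_h)(ρV²/2) = 0.02436·10.22/0.1129·42.49 = 93.69 Pa.
ΔP = 0.09369 kPa.

ΔP ≈ 0.09369 kPa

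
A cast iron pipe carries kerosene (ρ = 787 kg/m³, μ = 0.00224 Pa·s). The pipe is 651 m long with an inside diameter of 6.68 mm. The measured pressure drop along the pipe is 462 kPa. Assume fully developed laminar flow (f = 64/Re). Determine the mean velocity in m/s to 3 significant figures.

V ≈ 0.442 m/s

For laminar flow, f = 64/Re with Re = ρVD/μ, so Darcy-Weisbach reduces to ΔP = 32μLV/D². Solving for V: V = ΔP·D²/(32μL) = 4.62e+05·(0.00668)²/(32·0.00224·651) = 0.4418 m/s.
Check: Re = ρVD/μ = 787·0.4418·0.00668/0.00224 = 1037 < 2300, so the laminar assumption holds.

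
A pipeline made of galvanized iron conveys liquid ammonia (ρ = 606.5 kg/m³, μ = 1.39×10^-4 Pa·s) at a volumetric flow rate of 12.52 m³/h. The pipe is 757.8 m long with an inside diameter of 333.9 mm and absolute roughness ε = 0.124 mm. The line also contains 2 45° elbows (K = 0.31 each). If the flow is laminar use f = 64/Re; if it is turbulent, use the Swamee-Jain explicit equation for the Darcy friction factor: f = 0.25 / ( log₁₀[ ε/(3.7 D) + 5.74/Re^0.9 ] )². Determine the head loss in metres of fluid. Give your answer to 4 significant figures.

Q = 12.52 m³/h = 12.52/3600 = 0.003478 m³/s.
Cross-sectional area A = πD²/4 = π(0.3339)²/4 = 0.08756 m²; mean velocity V = Q/A = 0.003478/0.08756 = 0.03972 m/s.
Reynolds number Re = ρVD/μ = 606.5 · 0.03972 · 0.3339 / 0.000139 = 5.786e+04.
Re > 4000 → turbulent. Relative roughness ε/D = 0.000124/0.3339 = 0.000371. Swamee-Jain: f = 0.25/(log₁₀[0.000371/3.7 + 5.74/5.786e+04^0.9])² = 0.25/(log₁₀[0.0001 + 0.000297])² = 0.25/(-3.401)² = 0.02162.
Total minor-loss coefficient ΣK = 2·0.31 = 0.62.
ΔP = [f·L/D + ΣK]·(ρV²/2) = [0.02162·757.8/0.3339 + 0.62]·(606.5·0.03972²/2) = [49.06 + 0.62]·0.4784 = 23.76 Pa.
Head loss h_f = ΔP/(ρg) = 23.76/(606.5·9.81) = 0.003994 m.

h_f ≈ 0.003994 m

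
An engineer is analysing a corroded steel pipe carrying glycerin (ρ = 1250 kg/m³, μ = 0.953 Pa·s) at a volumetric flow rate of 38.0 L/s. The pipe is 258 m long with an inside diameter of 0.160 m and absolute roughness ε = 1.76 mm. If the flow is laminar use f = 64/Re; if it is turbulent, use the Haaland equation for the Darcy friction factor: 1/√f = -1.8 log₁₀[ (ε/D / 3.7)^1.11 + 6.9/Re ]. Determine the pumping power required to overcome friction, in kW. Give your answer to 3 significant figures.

P ≈ 22.1 kW

Q = 38.0 L/s = 38.0/1000 = 0.038 m³/s.
Cross-sectional area A = πD²/4 = π(0.16)²/4 = 0.02011 m²; mean velocity V = Q/A = 0.038/0.02011 = 1.89 m/s.
Reynolds number Re = ρVD/μ = 1250 · 1.89 · 0.16 / 0.953 = 396.6.
Re < 2300 → laminar flow, so f = 64/Re = 64/396.6 = 0.1614 (the turbulent correlation is not needed).
Darcy-Weisbach: ΔP = f(L/D)(ρV²/2) = 0.1614·(258/0.16)·(1250·1.89²/2) = 0.1614·1612·2232 = 5.809e+05 Pa.
Pumping power P = QΔP = 0.038·5.809e+05 = 22070 W = 22.1 kW.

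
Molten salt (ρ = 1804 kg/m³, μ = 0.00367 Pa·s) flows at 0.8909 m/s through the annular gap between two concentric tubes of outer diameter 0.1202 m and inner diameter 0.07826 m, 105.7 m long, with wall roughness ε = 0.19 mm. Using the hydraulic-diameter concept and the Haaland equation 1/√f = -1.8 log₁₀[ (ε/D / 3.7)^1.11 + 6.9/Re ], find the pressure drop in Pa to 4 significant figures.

ΔP ≈ 61170 Pa

Hydraulic diameter D_h = 4A/P = D_o - D_i = 0.1202 - 0.07826 = 0.04194 m.
Re = ρVD_h/μ = 1804·0.8909·0.04194/0.00367 = 1.837e+04.
ε/D_h = 0.00019/0.04194 = 0.00453; Haaland gives 1/√f = -1.8 log₁₀[0.000586+0.000376] = 5.431, so f = 0.0339.
ΔP = f(L/D_h)(ρV²/2) = 0.0339·105.7/0.04194·715.9 = 6.117e+04 Pa.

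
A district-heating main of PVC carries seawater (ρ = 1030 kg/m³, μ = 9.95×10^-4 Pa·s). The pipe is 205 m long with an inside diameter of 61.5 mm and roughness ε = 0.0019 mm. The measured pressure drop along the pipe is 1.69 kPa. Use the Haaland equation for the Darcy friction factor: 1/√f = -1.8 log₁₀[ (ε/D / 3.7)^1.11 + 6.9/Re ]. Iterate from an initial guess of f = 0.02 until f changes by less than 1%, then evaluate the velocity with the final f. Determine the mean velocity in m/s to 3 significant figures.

V ≈ 0.182 m/s

Rearranging Darcy-Weisbach: V = √(2·ΔP·D/(f·L·ρ)). With ε/D = 1.9e-06/0.0615 = 3.09e-05, iterate starting from f = 0.02:
  f = 0.02 → V = √(2·1690·0.0615/(0.02·205·1030)) = 0.2219 m/s; Re = ρVD/μ = 1.412e+04; f → 0.02819
  f = 0.02819 → V = 0.1869 m/s; Re = 1.19e+04; f → 0.02949
  f = 0.02949 → V = 0.1827 m/s; Re = 1.163e+04; f → 0.02967
Converged (Δf/f < 1%). With the final f = 0.02967: V = √(2·1690·0.0615/(0.02967·205·1030)) = 0.1821 m/s.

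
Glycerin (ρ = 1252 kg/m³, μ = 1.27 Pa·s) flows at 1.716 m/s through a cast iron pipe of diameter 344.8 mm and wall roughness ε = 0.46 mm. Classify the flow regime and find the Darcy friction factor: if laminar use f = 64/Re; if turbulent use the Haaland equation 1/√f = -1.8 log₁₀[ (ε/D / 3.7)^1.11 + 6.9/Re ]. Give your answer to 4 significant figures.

f ≈ 0.1097

Re = ρVD/μ = 1252·1.716·0.3448/1.27 = 583.3.
Re < 2300 → laminar, so f = 64/Re = 0.1097 (roughness is irrelevant in laminar flow).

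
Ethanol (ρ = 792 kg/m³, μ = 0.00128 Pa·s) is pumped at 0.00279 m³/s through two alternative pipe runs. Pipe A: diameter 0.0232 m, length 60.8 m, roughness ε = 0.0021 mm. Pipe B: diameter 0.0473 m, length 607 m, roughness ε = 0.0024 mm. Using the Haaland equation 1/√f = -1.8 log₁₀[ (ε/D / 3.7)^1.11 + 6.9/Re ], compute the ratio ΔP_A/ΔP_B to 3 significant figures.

ΔP_A/ΔP_B ≈ 3.07

Pipe A: V = Q/A = 0.00279/0.0004227 = 6.6 m/s; Re = 9.474e+04; ε/D = 9.05e-05; Haaland → f = 0.01841; ΔP_A = f(L/D)(ρV²/2) = 8.322e+05 Pa.
Pipe B: V = Q/A = 0.00279/0.001757 = 1.588 m/s; Re = 4.647e+04; ε/D = 5.07e-05; Haaland → f = 0.02119; ΔP_B = f(L/D)(ρV²/2) = 2.714e+05 Pa.
ΔP_A/ΔP_B = 8.322e+05/2.714e+05 = 3.07.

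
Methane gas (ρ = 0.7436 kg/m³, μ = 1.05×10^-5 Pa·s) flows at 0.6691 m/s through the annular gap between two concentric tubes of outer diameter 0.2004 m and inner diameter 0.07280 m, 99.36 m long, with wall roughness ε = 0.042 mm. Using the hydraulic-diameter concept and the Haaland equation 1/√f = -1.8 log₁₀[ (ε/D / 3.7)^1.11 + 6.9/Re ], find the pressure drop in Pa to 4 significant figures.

Hydraulic diameter D_h = 4A/P = D_o - D_i = 0.2004 - 0.0728 = 0.1276 m.
Re = ρVD_h/μ = 0.7436·0.6691·0.1276/1.05e-05 = 6046.
ε/D_h = 4.2e-05/0.1276 = 0.000329; Haaland gives 1/√f = -1.8 log₁₀[3.19e-05+0.00114] = 5.275, so f = 0.03594.
ΔP = f(L/D_h)(ρV²/2) = 0.03594·99.36/0.1276·0.1665 = 4.658 Pa.

ΔP ≈ 4.658 Pa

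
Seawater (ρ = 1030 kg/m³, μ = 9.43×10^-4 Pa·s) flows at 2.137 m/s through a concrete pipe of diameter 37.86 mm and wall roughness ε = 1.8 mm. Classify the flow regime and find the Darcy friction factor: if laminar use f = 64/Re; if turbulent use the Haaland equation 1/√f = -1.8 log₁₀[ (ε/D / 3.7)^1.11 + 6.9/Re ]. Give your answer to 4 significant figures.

f ≈ 0.07033

Re = ρVD/μ = 1030·2.137·0.03786/0.000943 = 8.837e+04.
Re > 4000 → turbulent. ε/D = 0.0018/0.03786 = 0.0475; Haaland: 1/√f = -1.8 log₁₀[0.00796 + 7.81e-05] = 3.771, so f = 0.07033.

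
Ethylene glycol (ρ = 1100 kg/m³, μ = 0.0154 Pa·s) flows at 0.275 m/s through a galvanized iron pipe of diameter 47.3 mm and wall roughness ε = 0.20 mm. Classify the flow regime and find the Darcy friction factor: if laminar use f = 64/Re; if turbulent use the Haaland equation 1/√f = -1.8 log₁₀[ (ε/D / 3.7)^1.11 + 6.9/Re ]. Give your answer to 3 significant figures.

Re = ρVD/μ = 1100·0.275·0.0473/0.0154 = 929.1.
Re < 2300 → laminar, so f = 64/Re = 0.06888 (roughness is irrelevant in laminar flow).

f ≈ 0.0689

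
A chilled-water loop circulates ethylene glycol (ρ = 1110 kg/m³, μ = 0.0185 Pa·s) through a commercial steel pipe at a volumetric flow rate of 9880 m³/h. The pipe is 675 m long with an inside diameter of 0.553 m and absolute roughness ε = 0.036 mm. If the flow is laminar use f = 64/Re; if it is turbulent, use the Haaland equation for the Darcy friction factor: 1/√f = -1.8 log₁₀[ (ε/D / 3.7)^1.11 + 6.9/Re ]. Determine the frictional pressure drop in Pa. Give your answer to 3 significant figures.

Q = 9880 m³/h = 9880/3600 = 2.744 m³/s.
Cross-sectional area A = πD²/4 = π(0.553)²/4 = 0.2402 m²; mean velocity V = Q/A = 2.744/0.2402 = 11.43 m/s.
Reynolds number Re = ρVD/μ = 1110 · 11.43 · 0.553 / 0.0185 = 3.791e+05.
Re > 4000 → turbulent. Relative roughness ε/D = 3.6e-05/0.553 = 6.51e-05. Haaland: 1/√f = -1.8 log₁₀[(6.51e-05/3.7)^1.11 + 6.9/3.791e+05] = -1.8 log₁₀[5.28e-06 + 1.82e-05] = 8.333, so f = 0.0144.
Darcy-Weisbach: ΔP = f(L/D)(ρV²/2) = 0.0144·(675/0.553)·(1110·11.43²/2) = 0.0144·1221·7.246e+04 = 1.274e+06 Pa.

ΔP ≈ 1.27×10^6 Pa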